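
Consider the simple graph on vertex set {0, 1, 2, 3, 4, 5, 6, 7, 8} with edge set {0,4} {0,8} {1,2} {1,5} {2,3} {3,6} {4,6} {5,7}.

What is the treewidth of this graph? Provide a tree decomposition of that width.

Treewidth 1.
One such decomposition:
Bags: B1 = {5, 7}  B2 = {1, 5}  B3 = {1, 2}  B4 = {2, 3}  B5 = {3, 6}  B6 = {4, 6}  B7 = {0, 4}  B8 = {0, 8}
Tree: B1–B2, B2–B3, B3–B4, B4–B5, B5–B6, B6–B7, B7–B8

The largest bag has 2 vertices, giving width 1; this decomposition certifies tw(G) ≤ 1. Since G has at least one edge (e.g. 7–5), it is not an edgeless graph, so tw(G) ≥ 1. Therefore the treewidth is 1.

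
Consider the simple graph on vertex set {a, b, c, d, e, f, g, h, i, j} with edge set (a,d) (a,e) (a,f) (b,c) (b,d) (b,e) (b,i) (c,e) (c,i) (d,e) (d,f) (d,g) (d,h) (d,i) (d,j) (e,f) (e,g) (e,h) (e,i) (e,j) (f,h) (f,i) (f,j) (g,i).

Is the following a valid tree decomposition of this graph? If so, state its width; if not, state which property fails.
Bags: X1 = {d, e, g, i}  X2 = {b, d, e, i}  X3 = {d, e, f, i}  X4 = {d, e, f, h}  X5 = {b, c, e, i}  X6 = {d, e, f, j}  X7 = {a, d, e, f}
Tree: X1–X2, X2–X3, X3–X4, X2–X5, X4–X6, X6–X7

Checking the three conditions: (i) the bags cover all of {a, b, c, d, e, f, g, h, i, j}; (ii) for each edge, some bag contains both endpoints; (iii) the bags containing any fixed vertex form a subtree. All hold, so the decomposition is valid with width 4 − 1 = 3.

Yes; width 3.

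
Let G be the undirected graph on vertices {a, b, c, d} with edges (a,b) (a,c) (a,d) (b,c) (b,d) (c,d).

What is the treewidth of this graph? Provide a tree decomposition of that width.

Treewidth 3.
Bags: B1 = {a, b, c, d}
Tree: (single bag)

With just one bag of size 4, the width is 4 − 1 = 3, so tw(G) ≤ 3. For the lower bound, the 4 vertices {a, b, c, d} are pairwise adjacent, and any tree decomposition puts a clique entirely inside one bag — forcing width ≥ 3. The upper and lower bounds meet at 3, so that is the treewidth.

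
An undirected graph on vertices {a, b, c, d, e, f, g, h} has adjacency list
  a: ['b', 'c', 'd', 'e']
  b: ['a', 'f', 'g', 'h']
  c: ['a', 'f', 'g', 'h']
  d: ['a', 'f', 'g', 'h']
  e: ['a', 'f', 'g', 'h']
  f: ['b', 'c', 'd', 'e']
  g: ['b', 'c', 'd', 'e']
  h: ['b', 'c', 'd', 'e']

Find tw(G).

A width-4 tree decomposition is:
Bags: B1 = {b, c, d, e, h}  B2 = {b, c, d, e, g}  B3 = {b, c, d, e, f}  B4 = {a, b, c, d, e}
Tree: B1–B2, B2–B3, B3–B4
The largest bag has 5 vertices, giving width 4; this decomposition certifies tw(G) ≤ 4. For the lower bound: the 5 vertex sets {e,h}, {d,g}, {b,f}, {c}, {a} are disjoint, each induces a connected subgraph, and every pair is joined by at least one edge of G. Contracting each set to a single vertex therefore yields K_{5} as a minor, and since treewidth is minor-monotone, tw(G) ≥ tw(K_{5}) = 4. Hence tw(G) = 4 exactly.

4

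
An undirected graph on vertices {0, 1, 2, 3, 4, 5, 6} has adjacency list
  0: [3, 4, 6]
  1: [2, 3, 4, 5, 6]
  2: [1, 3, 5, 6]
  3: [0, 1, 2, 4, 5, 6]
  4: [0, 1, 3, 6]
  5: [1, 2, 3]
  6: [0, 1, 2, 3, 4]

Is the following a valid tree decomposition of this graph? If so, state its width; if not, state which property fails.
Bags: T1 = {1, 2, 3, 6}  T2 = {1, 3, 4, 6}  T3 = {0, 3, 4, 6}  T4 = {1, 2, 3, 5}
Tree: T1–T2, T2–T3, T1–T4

Yes; width 3.

Every vertex of G appears in some bag (union = {0, 1, 2, 3, 4, 5, 6}); every edge is covered by a bag; and for each vertex v the set of bags containing v is connected in the bag tree. The decomposition is therefore valid. The largest bag has 4 vertices, so the width is 3.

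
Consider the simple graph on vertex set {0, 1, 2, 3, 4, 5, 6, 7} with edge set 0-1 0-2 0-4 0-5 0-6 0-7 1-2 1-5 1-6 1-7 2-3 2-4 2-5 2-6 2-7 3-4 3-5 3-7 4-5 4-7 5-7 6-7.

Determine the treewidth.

4

A width-4 tree decomposition is:
Bags: B1 = {0, 2, 4, 5, 7}  B2 = {0, 1, 2, 5, 7}  B3 = {0, 1, 2, 6, 7}  B4 = {2, 3, 4, 5, 7}
Tree: B1–B2, B2–B3, B1–B4
Each bag holds 5 vertices, so the decomposition has width 4, which upper-bounds the treewidth. On the other hand G contains the 5-clique {0, 1, 2, 5, 7}. A clique must lie in a single bag of any decomposition, so no decomposition can have width below 4. Combining the bounds, tw(G) = 4.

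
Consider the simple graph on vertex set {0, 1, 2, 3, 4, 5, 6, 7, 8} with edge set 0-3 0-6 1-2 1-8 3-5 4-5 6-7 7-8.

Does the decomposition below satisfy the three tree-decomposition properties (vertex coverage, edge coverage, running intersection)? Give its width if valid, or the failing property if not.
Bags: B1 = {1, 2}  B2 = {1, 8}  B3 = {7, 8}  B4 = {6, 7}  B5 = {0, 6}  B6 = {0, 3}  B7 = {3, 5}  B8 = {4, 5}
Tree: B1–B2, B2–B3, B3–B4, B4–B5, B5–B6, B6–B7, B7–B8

Yes; width 1.

Checking the three conditions: (i) the bags cover all of {0, 1, 2, 3, 4, 5, 6, 7, 8}; (ii) for each edge, some bag contains both endpoints; (iii) the bags containing any fixed vertex form a subtree. All hold, so the decomposition is valid with width 2 − 1 = 1.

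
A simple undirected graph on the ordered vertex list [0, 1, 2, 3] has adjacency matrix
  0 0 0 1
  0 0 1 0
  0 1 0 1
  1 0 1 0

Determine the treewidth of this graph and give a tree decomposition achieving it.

Treewidth 1.
One optimal decomposition is:
Bags: B1 = {2, 3}  B2 = {0, 3}  B3 = {1, 2}
Tree: B1–B2, B1–B3

Every bag has size at most 2, so the width is 2 − 1 = 1 and tw(G) ≤ 1. Any graph with an edge has treewidth ≥ 1, and G has the edge 2–3. Hence tw(G) = 1 exactly.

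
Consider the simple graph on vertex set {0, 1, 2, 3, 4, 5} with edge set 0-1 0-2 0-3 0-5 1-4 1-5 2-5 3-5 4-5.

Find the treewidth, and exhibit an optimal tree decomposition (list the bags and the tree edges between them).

Treewidth 2.
One optimal decomposition is:
Bags: B1 = {1, 4, 5}  B2 = {0, 1, 5}  B3 = {0, 3, 5}  B4 = {0, 2, 5}
Tree: B1–B2, B2–B3, B2–B4

The largest bag has 3 vertices, giving width 2; this decomposition certifies tw(G) ≤ 2. For the lower bound, the 3 vertices {0, 1, 5} are pairwise adjacent, and any tree decomposition puts a clique entirely inside one bag — forcing width ≥ 2. Therefore the treewidth is 2.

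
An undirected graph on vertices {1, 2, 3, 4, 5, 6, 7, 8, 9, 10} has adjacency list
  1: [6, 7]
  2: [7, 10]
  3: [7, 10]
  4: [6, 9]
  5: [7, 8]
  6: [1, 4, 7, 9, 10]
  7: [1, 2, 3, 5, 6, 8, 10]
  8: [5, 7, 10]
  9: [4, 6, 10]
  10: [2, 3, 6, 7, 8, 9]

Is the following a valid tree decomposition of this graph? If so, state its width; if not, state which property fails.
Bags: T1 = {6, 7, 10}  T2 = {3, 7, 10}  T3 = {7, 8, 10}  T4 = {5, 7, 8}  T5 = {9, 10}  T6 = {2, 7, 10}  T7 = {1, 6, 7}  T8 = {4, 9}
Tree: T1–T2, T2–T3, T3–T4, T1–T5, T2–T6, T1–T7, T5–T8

No — edge (6,9) lies in no bag.

A tree decomposition must satisfy three properties: every vertex lies in some bag; for every edge, both endpoints lie together in some bag; and for every vertex, the bags containing it form a connected subtree. Here edge (6,9) lies in no bag, so the decomposition is invalid.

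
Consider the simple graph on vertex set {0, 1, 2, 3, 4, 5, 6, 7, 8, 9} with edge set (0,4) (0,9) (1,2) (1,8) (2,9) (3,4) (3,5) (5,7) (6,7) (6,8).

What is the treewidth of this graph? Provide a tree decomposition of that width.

Treewidth 2.
One optimal decomposition is:
Bags: B1 = {5, 6, 7}  B2 = {3, 5, 6}  B3 = {3, 4, 6}  B4 = {0, 4, 6}  B5 = {0, 6, 9}  B6 = {2, 6, 9}  B7 = {1, 2, 6}  B8 = {1, 6, 8}
Tree: B1–B2, B2–B3, B3–B4, B4–B5, B5–B6, B6–B7, B7–B8

Each bag holds 3 vertices, so the decomposition has width 2, which upper-bounds the treewidth. Since 6–7–5–3–4–0–9–2–1–8–6 is a cycle in G, G is not acyclic. Forests are exactly the graphs of treewidth ≤ 1, so tw(G) ≥ 2. The upper and lower bounds meet at 2, so that is the treewidth.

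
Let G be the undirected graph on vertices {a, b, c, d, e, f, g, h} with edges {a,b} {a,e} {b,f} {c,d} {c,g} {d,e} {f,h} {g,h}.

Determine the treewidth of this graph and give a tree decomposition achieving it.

Each bag holds 3 vertices, so the decomposition has width 2, which upper-bounds the treewidth. For the lower bound, G contains the cycle e–a–b–f–h–g–c–d–e, so G is not a forest; only forests have treewidth ≤ 1, hence tw(G) ≥ 2. The upper and lower bounds meet at 2, so that is the treewidth.

Treewidth 2.
Bags: B1 = {a, b, e}  B2 = {b, e, f}  B3 = {e, f, h}  B4 = {e, g, h}  B5 = {c, e, g}  B6 = {c, d, e}
Tree: B1–B2, B2–B3, B3–B4, B4–B5, B5–B6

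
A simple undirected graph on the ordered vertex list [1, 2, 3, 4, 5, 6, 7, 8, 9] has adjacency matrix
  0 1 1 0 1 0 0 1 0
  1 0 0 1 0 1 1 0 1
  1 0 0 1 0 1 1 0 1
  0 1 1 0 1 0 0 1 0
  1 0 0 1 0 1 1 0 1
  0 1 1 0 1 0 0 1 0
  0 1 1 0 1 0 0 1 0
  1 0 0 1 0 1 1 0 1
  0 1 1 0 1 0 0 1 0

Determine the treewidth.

4

A width-4 tree decomposition is:
Bags: B1 = {2, 3, 5, 6, 8}  B2 = {2, 3, 5, 8, 9}  B3 = {2, 3, 4, 5, 8}  B4 = {1, 2, 3, 5, 8}  B5 = {2, 3, 5, 7, 8}
Tree: B1–B2, B2–B3, B3–B4, B4–B5
Each bag holds 5 vertices, so the decomposition has width 4, which upper-bounds the treewidth. For the lower bound: the 5 vertex sets {6,8}, {2,9}, {4,5}, {3}, {1} are disjoint, each induces a connected subgraph, and every pair is joined by at least one edge of G. Contracting each set to a single vertex therefore yields K_{5} as a minor, and since treewidth is minor-monotone, tw(G) ≥ tw(K_{5}) = 4. The upper and lower bounds meet at 4, so that is the treewidth.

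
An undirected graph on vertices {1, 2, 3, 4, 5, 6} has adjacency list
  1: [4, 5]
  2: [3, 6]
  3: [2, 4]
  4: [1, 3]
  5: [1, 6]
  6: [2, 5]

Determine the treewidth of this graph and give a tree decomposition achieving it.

Treewidth 2.
Bags: B1 = {2, 3, 4}  B2 = {1, 2, 4}  B3 = {1, 2, 5}  B4 = {2, 5, 6}
Tree: B1–B2, B2–B3, B3–B4

Each bag holds 3 vertices, so the decomposition has width 2, which upper-bounds the treewidth. For the lower bound, G contains the cycle 2–3–4–1–5–6–2, so G is not a forest; only forests have treewidth ≤ 1, hence tw(G) ≥ 2. Therefore the treewidth is 2.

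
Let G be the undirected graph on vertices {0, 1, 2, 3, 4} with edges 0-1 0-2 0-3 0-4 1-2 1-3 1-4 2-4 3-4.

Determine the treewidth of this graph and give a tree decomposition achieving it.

Treewidth 3.
Bags: B1 = {0, 1, 2, 4}  B2 = {0, 1, 3, 4}
Tree: B1–B2

The largest bag has 4 vertices, giving width 3; this decomposition certifies tw(G) ≤ 3. On the other hand G contains the 4-clique {0, 1, 2, 4}. A clique must lie in a single bag of any decomposition, so no decomposition can have width below 3. Therefore the treewidth is 3.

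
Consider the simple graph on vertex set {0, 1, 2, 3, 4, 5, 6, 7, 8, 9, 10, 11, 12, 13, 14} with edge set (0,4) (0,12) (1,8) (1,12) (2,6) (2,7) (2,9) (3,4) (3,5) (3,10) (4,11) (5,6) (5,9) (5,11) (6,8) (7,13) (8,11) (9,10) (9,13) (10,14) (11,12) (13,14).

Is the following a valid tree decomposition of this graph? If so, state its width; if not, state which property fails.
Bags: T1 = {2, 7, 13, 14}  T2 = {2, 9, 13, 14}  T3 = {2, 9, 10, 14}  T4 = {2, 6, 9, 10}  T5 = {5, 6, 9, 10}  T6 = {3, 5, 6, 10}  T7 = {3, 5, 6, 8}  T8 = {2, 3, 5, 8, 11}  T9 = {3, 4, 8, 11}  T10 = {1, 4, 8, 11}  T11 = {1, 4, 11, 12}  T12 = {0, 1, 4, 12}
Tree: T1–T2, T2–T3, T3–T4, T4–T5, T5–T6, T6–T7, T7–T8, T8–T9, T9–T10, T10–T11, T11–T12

No — bags containing vertex 2 are not connected in the tree.

A tree decomposition must satisfy three properties: every vertex lies in some bag; for every edge, both endpoints lie together in some bag; and for every vertex, the bags containing it form a connected subtree. Here bags containing vertex 2 are not connected in the tree, so the decomposition is invalid.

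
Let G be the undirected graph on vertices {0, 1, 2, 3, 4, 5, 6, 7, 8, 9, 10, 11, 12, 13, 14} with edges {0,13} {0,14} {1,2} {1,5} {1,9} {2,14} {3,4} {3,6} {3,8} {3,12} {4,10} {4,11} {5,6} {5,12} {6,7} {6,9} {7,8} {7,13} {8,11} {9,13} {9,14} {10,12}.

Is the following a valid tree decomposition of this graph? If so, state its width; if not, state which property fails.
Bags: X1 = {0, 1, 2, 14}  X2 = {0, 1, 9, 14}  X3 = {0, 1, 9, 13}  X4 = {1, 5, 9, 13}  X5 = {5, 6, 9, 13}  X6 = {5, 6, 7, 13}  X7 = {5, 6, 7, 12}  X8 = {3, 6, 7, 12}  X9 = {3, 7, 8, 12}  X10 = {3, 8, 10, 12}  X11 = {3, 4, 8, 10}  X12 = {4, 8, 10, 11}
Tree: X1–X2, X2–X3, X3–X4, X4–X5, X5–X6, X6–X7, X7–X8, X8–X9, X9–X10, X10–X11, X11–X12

Checking the three conditions: (i) the bags cover all of {0, 1, 2, 3, 4, 5, 6, 7, 8, 9, 10, 11, 12, 13, 14}; (ii) for each edge, some bag contains both endpoints; (iii) the bags containing any fixed vertex form a subtree. All hold, so the decomposition is valid with width 4 − 1 = 3.

Yes; width 3.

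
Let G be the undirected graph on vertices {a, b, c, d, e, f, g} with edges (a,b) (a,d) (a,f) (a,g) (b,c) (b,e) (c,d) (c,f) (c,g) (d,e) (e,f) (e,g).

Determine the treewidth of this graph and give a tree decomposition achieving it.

Treewidth 3.
One such decomposition:
Bags: B1 = {a, c, e, g}  B2 = {a, c, e, f}  B3 = {a, c, d, e}  B4 = {a, b, c, e}
Tree: B1–B2, B2–B3, B3–B4

Each bag holds 4 vertices, so the decomposition has width 3, which upper-bounds the treewidth. For the lower bound: the 4 vertex sets {e,g}, {c,f}, {a}, {d} are disjoint, each induces a connected subgraph, and every pair is joined by at least one edge of G. Contracting each set to a single vertex therefore yields K_{4} as a minor, and since treewidth is minor-monotone, tw(G) ≥ tw(K_{4}) = 3. Therefore the treewidth is 3.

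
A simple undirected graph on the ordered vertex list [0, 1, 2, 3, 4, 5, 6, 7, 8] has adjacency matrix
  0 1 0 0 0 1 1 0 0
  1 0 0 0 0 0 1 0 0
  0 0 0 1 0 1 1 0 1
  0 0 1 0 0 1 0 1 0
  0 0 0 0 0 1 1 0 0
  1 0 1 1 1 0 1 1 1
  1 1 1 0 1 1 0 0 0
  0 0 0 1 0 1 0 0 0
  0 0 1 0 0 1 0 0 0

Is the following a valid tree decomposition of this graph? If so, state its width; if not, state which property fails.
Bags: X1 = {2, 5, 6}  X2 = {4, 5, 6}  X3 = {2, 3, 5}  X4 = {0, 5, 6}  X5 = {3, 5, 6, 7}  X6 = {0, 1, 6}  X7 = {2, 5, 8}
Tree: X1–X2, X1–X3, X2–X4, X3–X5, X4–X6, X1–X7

A tree decomposition must satisfy three properties: every vertex lies in some bag; for every edge, both endpoints lie together in some bag; and for every vertex, the bags containing it form a connected subtree. Here bags containing vertex 6 are not connected in the tree, so the decomposition is invalid.

No — bags containing vertex 6 are not connected in the tree.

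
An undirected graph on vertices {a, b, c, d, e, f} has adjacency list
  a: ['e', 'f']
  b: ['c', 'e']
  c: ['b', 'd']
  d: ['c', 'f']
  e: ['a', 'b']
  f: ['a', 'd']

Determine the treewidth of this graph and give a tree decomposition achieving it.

Treewidth 2.
One such decomposition:
Bags: B1 = {a, e, f}  B2 = {d, e, f}  B3 = {c, d, e}  B4 = {b, c, e}
Tree: B1–B2, B2–B3, B3–B4

Each bag holds 3 vertices, so the decomposition has width 2, which upper-bounds the treewidth. For the lower bound, G contains the cycle e–a–f–d–c–b–e, so G is not a forest; only forests have treewidth ≤ 1, hence tw(G) ≥ 2. Combining the bounds, tw(G) = 2.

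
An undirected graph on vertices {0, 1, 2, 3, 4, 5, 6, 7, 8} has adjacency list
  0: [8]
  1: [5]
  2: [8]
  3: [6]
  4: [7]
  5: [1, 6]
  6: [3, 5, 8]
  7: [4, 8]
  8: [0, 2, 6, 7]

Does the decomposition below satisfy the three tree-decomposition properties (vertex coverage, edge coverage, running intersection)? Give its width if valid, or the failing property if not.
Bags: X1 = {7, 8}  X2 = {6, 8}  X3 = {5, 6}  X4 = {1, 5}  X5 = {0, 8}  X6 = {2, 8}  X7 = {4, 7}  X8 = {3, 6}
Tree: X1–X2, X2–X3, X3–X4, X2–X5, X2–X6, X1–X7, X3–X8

Yes; width 1.

Vertex coverage: the bags together contain {0, 1, 2, 3, 4, 5, 6, 7, 8}, the full vertex set. Edge coverage: each edge of G has both endpoints in at least one bag. Running intersection: for every vertex, the bags containing it form a connected subtree. All three properties hold, so this is a valid tree decomposition of width max|bag| − 1 = 1, and hence tw(G) ≤ 1.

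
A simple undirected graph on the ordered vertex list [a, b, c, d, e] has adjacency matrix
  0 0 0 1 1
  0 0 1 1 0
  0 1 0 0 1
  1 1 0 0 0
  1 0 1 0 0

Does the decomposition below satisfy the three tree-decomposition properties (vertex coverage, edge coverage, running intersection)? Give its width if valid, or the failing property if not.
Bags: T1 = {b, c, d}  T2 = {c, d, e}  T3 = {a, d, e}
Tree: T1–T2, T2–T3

Yes; width 2.

Checking the three conditions: (i) the bags cover all of {a, b, c, d, e}; (ii) for each edge, some bag contains both endpoints; (iii) the bags containing any fixed vertex form a subtree. All hold, so the decomposition is valid with width 3 − 1 = 2.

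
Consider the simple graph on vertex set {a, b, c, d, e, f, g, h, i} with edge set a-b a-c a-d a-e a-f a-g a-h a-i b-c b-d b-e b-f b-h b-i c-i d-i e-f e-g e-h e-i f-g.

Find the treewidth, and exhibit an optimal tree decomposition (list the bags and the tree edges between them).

Treewidth 3.
One optimal decomposition is:
Bags: B1 = {a, b, d, i}  B2 = {a, b, e, i}  B3 = {a, b, c, i}  B4 = {a, b, e, h}  B5 = {a, b, e, f}  B6 = {a, e, f, g}
Tree: B1–B2, B1–B3, B2–B4, B4–B5, B5–B6

Each bag holds 4 vertices, so the decomposition has width 3, which upper-bounds the treewidth. For the lower bound, the 4 vertices {a, e, f, g} are pairwise adjacent, and any tree decomposition puts a clique entirely inside one bag — forcing width ≥ 3. Combining the bounds, tw(G) = 3.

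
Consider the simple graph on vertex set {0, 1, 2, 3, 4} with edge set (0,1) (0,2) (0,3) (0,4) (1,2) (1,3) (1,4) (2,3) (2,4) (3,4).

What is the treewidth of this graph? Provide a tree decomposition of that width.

With just one bag of size 5, the width is 5 − 1 = 4, so tw(G) ≤ 4. For the lower bound, the 5 vertices {0, 1, 2, 3, 4} are pairwise adjacent, and any tree decomposition puts a clique entirely inside one bag — forcing width ≥ 4. Combining the bounds, tw(G) = 4.

Treewidth 4.
One such decomposition:
Bags: B1 = {0, 1, 2, 3, 4}
Tree: (single bag)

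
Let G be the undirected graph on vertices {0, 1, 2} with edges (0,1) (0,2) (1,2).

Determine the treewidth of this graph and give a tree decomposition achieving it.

A single bag containing all 3 vertices is trivially a valid decomposition of width 2. On the other hand G contains the 3-clique {0, 1, 2}. A clique must lie in a single bag of any decomposition, so no decomposition can have width below 2. Combining the bounds, tw(G) = 2.

Treewidth 2.
Bags: B1 = {0, 1, 2}
Tree: (single bag)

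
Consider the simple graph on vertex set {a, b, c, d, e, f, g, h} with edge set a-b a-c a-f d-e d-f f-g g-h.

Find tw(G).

A width-1 tree decomposition is:
Bags: B1 = {d, f}  B2 = {d, e}  B3 = {a, f}  B4 = {a, b}  B5 = {f, g}  B6 = {a, c}  B7 = {g, h}
Tree: B1–B2, B1–B3, B3–B4, B1–B5, B3–B6, B5–B7
Each bag holds 2 vertices, so the decomposition has width 1, which upper-bounds the treewidth. Any graph with an edge has treewidth ≥ 1, and G has the edge d–f. The upper and lower bounds meet at 1, so that is the treewidth.

1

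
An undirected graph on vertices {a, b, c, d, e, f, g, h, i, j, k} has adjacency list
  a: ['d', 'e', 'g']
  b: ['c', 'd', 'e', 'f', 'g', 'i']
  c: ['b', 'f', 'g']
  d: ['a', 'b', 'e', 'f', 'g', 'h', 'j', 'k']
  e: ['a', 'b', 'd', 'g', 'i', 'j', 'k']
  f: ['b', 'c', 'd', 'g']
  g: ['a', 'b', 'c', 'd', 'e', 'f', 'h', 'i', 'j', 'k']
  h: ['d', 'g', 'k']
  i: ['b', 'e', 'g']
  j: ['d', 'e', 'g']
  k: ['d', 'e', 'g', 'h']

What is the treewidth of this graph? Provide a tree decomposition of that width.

Every bag has size at most 4, so the width is 4 − 1 = 3 and tw(G) ≤ 3. Conversely, {d, e, g, j} is a clique of size 4, and the vertices of any clique must share a bag in every tree decomposition; so some bag has ≥ 4 vertices and tw(G) ≥ 3. Combining the bounds, tw(G) = 3.

Treewidth 3.
One optimal decomposition is:
Bags: B1 = {d, e, g, k}  B2 = {b, d, e, g}  B3 = {a, d, e, g}  B4 = {b, e, g, i}  B5 = {d, g, h, k}  B6 = {b, d, f, g}  B7 = {b, c, f, g}  B8 = {d, e, g, j}
Tree: B1–B2, B2–B3, B2–B4, B1–B5, B2–B6, B6–B7, B3–B8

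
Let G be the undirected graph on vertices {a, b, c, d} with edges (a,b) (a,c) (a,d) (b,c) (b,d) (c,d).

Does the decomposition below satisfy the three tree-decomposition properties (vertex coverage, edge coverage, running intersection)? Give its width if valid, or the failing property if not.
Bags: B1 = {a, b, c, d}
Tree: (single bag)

Every vertex of G appears in some bag (union = {a, b, c, d}); every edge is covered by a bag; and for each vertex v the set of bags containing v is connected in the bag tree. The decomposition is therefore valid. The largest bag has 4 vertices, so the width is 3.

Yes; width 3.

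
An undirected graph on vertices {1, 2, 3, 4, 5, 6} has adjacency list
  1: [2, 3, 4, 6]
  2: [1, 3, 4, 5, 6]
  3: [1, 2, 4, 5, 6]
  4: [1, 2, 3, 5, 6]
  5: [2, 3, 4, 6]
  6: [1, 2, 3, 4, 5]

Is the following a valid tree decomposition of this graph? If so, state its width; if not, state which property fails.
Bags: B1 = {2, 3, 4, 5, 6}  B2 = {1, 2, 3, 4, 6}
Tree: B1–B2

Every vertex of G appears in some bag (union = {1, 2, 3, 4, 5, 6}); every edge is covered by a bag; and for each vertex v the set of bags containing v is connected in the bag tree. The decomposition is therefore valid. The largest bag has 5 vertices, so the width is 4.

Yes; width 4.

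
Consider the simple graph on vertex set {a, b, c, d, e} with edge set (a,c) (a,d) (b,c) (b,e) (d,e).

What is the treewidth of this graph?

2

A width-2 tree decomposition is:
Bags: B1 = {a, c, d}  B2 = {b, c, d}  B3 = {b, d, e}
Tree: B1–B2, B2–B3
Every bag has size at most 3, so the width is 3 − 1 = 2 and tw(G) ≤ 2. The edges d–a–c–b–e–d form a cycle, so G is not a tree and its treewidth is at least 2. Hence tw(G) = 2 exactly.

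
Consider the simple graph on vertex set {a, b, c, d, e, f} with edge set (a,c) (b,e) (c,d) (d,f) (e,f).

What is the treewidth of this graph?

1

A width-1 tree decomposition is:
Bags: B1 = {b, e}  B2 = {e, f}  B3 = {d, f}  B4 = {c, d}  B5 = {a, c}
Tree: B1–B2, B2–B3, B3–B4, B4–B5
The largest bag has 2 vertices, giving width 1; this decomposition certifies tw(G) ≤ 1. Any graph with an edge has treewidth ≥ 1, and G has the edge b–e. The upper and lower bounds meet at 1, so that is the treewidth.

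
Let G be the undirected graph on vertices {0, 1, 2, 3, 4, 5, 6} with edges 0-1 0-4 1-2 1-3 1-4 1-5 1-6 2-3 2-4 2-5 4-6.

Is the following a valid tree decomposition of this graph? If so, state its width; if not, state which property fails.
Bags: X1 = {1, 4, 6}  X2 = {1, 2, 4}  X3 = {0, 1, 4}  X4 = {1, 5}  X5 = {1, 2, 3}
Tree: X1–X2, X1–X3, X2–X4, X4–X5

No — edge (2,5) lies in no bag.

A tree decomposition must satisfy three properties: every vertex lies in some bag; for every edge, both endpoints lie together in some bag; and for every vertex, the bags containing it form a connected subtree. Here edge (2,5) lies in no bag, so the decomposition is invalid.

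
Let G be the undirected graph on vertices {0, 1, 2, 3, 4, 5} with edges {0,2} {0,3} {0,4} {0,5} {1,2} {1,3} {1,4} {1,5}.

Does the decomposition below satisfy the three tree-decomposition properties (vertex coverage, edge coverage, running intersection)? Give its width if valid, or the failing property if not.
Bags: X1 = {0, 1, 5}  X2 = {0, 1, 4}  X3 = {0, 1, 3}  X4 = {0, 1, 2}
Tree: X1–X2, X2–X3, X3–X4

Yes; width 2.

Vertex coverage: the bags together contain {0, 1, 2, 3, 4, 5}, the full vertex set. Edge coverage: each edge of G has both endpoints in at least one bag. Running intersection: for every vertex, the bags containing it form a connected subtree. All three properties hold, so this is a valid tree decomposition of width max|bag| − 1 = 2, and hence tw(G) ≤ 2.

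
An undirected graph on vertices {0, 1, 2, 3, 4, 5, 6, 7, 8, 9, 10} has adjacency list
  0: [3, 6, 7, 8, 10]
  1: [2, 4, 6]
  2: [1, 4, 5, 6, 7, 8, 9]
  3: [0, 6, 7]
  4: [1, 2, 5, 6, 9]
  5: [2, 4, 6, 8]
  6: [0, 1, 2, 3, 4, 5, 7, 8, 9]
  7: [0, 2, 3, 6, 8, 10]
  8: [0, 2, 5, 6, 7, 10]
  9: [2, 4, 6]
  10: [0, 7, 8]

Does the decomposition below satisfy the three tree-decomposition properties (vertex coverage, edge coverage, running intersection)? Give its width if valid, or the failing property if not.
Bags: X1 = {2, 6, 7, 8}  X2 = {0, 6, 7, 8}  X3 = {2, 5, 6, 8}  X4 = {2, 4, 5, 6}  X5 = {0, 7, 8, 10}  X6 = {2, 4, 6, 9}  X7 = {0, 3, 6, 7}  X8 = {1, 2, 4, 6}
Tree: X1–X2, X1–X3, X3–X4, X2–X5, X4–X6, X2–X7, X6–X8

Yes; width 3.

Checking the three conditions: (i) the bags cover all of {0, 1, 2, 3, 4, 5, 6, 7, 8, 9, 10}; (ii) for each edge, some bag contains both endpoints; (iii) the bags containing any fixed vertex form a subtree. All hold, so the decomposition is valid with width 4 − 1 = 3.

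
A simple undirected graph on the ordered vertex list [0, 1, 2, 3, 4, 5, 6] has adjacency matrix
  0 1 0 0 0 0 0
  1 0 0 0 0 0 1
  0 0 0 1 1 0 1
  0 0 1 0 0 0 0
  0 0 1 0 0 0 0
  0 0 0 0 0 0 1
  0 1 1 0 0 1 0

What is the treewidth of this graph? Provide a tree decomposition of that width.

Treewidth 1.
One such decomposition:
Bags: B1 = {1, 6}  B2 = {2, 6}  B3 = {2, 3}  B4 = {5, 6}  B5 = {2, 4}  B6 = {0, 1}
Tree: B1–B2, B2–B3, B1–B4, B2–B5, B1–B6

The largest bag has 2 vertices, giving width 1; this decomposition certifies tw(G) ≤ 1. G has an edge, so its treewidth is at least 1. The upper and lower bounds meet at 1, so that is the treewidth.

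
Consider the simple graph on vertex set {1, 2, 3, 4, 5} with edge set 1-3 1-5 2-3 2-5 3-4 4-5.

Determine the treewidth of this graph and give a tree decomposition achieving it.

The largest bag has 3 vertices, giving width 2; this decomposition certifies tw(G) ≤ 2. The edges 3–4–5–2–3 form a cycle, so G is not a tree and its treewidth is at least 2. Therefore the treewidth is 2.

Treewidth 2.
One optimal decomposition is:
Bags: B1 = {3, 4, 5}  B2 = {2, 3, 5}  B3 = {1, 3, 5}
Tree: B1–B2, B2–B3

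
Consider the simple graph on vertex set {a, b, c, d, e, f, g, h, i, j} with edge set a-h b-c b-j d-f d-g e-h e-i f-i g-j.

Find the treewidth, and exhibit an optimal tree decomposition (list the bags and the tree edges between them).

Treewidth 1.
Bags: B1 = {a, h}  B2 = {e, h}  B3 = {e, i}  B4 = {f, i}  B5 = {d, f}  B6 = {d, g}  B7 = {g, j}  B8 = {b, j}  B9 = {b, c}
Tree: B1–B2, B2–B3, B3–B4, B4–B5, B5–B6, B6–B7, B7–B8, B8–B9

Every bag has size at most 2, so the width is 2 − 1 = 1 and tw(G) ≤ 1. Since G has at least one edge (e.g. a–h), it is not an edgeless graph, so tw(G) ≥ 1. Combining the bounds, tw(G) = 1.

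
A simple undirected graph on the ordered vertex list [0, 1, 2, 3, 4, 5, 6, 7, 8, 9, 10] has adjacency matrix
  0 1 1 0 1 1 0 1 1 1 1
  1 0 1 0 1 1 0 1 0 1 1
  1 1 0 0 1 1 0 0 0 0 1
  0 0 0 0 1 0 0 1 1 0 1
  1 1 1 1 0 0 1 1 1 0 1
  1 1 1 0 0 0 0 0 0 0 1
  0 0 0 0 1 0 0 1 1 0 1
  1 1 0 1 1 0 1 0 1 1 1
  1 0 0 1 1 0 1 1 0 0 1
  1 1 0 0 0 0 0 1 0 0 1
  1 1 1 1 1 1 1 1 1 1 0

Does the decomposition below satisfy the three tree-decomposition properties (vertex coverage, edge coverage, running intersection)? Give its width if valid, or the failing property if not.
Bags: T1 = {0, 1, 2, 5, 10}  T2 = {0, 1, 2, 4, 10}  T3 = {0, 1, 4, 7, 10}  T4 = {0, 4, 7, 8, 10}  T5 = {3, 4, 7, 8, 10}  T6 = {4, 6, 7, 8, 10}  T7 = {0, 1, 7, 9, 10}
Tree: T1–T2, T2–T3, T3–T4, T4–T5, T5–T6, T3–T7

Yes; width 4.

Vertex coverage: the bags together contain {0, 1, 2, 3, 4, 5, 6, 7, 8, 9, 10}, the full vertex set. Edge coverage: each edge of G has both endpoints in at least one bag. Running intersection: for every vertex, the bags containing it form a connected subtree. All three properties hold, so this is a valid tree decomposition of width max|bag| − 1 = 4, and hence tw(G) ≤ 4.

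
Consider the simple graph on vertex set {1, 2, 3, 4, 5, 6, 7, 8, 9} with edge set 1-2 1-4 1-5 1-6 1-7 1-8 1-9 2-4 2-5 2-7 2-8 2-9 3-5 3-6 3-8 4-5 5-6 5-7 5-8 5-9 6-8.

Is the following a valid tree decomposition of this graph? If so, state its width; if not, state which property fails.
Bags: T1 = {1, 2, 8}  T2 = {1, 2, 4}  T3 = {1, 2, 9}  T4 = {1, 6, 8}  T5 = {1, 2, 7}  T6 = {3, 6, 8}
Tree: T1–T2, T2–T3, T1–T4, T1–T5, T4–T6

No — vertex 5 appears in no bag.

A tree decomposition must satisfy three properties: every vertex lies in some bag; for every edge, both endpoints lie together in some bag; and for every vertex, the bags containing it form a connected subtree. Here vertex 5 appears in no bag, so the decomposition is invalid.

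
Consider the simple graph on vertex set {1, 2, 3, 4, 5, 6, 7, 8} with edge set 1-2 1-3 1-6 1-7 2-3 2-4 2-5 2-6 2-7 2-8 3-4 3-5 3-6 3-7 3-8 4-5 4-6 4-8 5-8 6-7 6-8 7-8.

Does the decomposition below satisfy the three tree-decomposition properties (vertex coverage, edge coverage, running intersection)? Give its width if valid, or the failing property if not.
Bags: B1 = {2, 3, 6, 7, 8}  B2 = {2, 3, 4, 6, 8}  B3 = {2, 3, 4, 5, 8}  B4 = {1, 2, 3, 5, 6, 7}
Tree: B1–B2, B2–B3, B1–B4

A tree decomposition must satisfy three properties: every vertex lies in some bag; for every edge, both endpoints lie together in some bag; and for every vertex, the bags containing it form a connected subtree. Here bags containing vertex 5 are not connected in the tree, so the decomposition is invalid.

No — bags containing vertex 5 are not connected in the tree.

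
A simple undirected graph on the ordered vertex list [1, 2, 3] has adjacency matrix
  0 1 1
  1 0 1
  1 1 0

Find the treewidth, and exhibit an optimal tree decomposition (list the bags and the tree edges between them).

Treewidth 2.
One optimal decomposition is:
Bags: B1 = {1, 2, 3}
Tree: (single bag)

With just one bag of size 3, the width is 3 − 1 = 2, so tw(G) ≤ 2. On the other hand G contains the 3-clique {1, 2, 3}. A clique must lie in a single bag of any decomposition, so no decomposition can have width below 2. Hence tw(G) = 2 exactly.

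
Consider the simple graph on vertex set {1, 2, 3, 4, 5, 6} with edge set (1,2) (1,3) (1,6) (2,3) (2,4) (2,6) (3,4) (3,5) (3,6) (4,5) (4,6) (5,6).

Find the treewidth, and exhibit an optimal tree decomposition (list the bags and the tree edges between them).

Treewidth 3.
One optimal decomposition is:
Bags: B1 = {1, 2, 3, 6}  B2 = {2, 3, 4, 6}  B3 = {3, 4, 5, 6}
Tree: B1–B2, B2–B3

Each bag holds 4 vertices, so the decomposition has width 3, which upper-bounds the treewidth. Conversely, {1, 2, 3, 6} is a clique of size 4, and the vertices of any clique must share a bag in every tree decomposition; so some bag has ≥ 4 vertices and tw(G) ≥ 3. Combining the bounds, tw(G) = 3.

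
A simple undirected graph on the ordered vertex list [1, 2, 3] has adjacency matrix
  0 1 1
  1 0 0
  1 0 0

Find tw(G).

A width-1 tree decomposition is:
Bags: B1 = {1, 3}  B2 = {1, 2}
Tree: B1–B2
Each bag holds 2 vertices, so the decomposition has width 1, which upper-bounds the treewidth. Since G has at least one edge (e.g. 3–1), it is not an edgeless graph, so tw(G) ≥ 1. The upper and lower bounds meet at 1, so that is the treewidth.

1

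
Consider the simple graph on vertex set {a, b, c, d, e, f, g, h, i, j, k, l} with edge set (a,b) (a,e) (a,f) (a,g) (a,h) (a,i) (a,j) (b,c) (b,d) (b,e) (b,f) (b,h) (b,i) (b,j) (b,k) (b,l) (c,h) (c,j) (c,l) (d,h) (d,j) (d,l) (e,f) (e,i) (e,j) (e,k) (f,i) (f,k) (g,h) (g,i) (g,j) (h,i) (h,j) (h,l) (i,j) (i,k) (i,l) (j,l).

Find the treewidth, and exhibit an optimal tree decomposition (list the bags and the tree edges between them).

Every bag has size at most 5, so the width is 5 − 1 = 4 and tw(G) ≤ 4. Conversely, {a, g, h, i, j} is a clique of size 5, and the vertices of any clique must share a bag in every tree decomposition; so some bag has ≥ 5 vertices and tw(G) ≥ 4. Hence tw(G) = 4 exactly.

Treewidth 4.
One such decomposition:
Bags: B1 = {a, g, h, i, j}  B2 = {a, b, h, i, j}  B3 = {b, h, i, j, l}  B4 = {b, c, h, j, l}  B5 = {b, d, h, j, l}  B6 = {a, b, e, i, j}  B7 = {a, b, e, f, i}  B8 = {b, e, f, i, k}
Tree: B1–B2, B2–B3, B3–B4, B3–B5, B2–B6, B6–B7, B7–B8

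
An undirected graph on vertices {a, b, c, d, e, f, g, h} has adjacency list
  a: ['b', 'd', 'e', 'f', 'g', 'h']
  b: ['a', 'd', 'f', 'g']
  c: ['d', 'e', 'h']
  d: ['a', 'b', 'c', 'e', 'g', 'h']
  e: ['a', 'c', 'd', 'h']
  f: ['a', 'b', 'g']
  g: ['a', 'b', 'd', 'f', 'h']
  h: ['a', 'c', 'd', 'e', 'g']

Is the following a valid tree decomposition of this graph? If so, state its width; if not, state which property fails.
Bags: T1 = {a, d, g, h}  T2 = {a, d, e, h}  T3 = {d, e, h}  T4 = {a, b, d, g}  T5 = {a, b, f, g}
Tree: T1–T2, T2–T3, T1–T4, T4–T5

No — vertex c appears in no bag.

A tree decomposition must satisfy three properties: every vertex lies in some bag; for every edge, both endpoints lie together in some bag; and for every vertex, the bags containing it form a connected subtree. Here vertex c appears in no bag, so the decomposition is invalid.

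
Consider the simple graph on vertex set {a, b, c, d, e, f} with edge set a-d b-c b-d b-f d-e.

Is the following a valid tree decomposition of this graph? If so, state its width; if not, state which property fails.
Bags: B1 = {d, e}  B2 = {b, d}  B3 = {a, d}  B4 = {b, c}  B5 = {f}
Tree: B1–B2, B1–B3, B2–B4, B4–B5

A tree decomposition must satisfy three properties: every vertex lies in some bag; for every edge, both endpoints lie together in some bag; and for every vertex, the bags containing it form a connected subtree. Here edge (b,f) lies in no bag, so the decomposition is invalid.

No — edge (b,f) lies in no bag.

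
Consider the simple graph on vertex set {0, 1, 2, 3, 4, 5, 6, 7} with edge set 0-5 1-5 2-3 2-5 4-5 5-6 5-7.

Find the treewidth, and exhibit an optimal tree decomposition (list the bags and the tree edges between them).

Treewidth 1.
One such decomposition:
Bags: B1 = {5, 6}  B2 = {0, 5}  B3 = {4, 5}  B4 = {2, 5}  B5 = {1, 5}  B6 = {5, 7}  B7 = {2, 3}
Tree: B1–B2, B1–B3, B2–B4, B3–B5, B1–B6, B4–B7

Every bag has size at most 2, so the width is 2 − 1 = 1 and tw(G) ≤ 1. G has an edge, so its treewidth is at least 1. Combining the bounds, tw(G) = 1.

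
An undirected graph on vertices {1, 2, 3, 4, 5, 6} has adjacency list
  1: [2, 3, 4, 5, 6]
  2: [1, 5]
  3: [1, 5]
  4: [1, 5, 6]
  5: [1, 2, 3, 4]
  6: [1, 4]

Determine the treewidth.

A width-2 tree decomposition is:
Bags: B1 = {1, 4, 5}  B2 = {1, 4, 6}  B3 = {1, 2, 5}  B4 = {1, 3, 5}
Tree: B1–B2, B1–B3, B1–B4
The largest bag has 3 vertices, giving width 2; this decomposition certifies tw(G) ≤ 2. Conversely, {1, 2, 5} is a clique of size 3, and the vertices of any clique must share a bag in every tree decomposition; so some bag has ≥ 3 vertices and tw(G) ≥ 2. The upper and lower bounds meet at 2, so that is the treewidth.

2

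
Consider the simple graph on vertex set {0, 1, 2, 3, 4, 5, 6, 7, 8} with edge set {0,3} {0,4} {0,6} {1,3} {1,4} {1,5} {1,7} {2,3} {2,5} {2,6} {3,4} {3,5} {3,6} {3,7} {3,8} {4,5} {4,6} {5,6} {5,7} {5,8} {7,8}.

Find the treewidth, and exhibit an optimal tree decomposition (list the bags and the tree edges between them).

Treewidth 3.
Bags: B1 = {2, 3, 5, 6}  B2 = {3, 4, 5, 6}  B3 = {1, 3, 4, 5}  B4 = {1, 3, 5, 7}  B5 = {0, 3, 4, 6}  B6 = {3, 5, 7, 8}
Tree: B1–B2, B2–B3, B3–B4, B2–B5, B4–B6

Every bag has size at most 4, so the width is 4 − 1 = 3 and tw(G) ≤ 3. On the other hand G contains the 4-clique {0, 3, 4, 6}. A clique must lie in a single bag of any decomposition, so no decomposition can have width below 3. Hence tw(G) = 3 exactly.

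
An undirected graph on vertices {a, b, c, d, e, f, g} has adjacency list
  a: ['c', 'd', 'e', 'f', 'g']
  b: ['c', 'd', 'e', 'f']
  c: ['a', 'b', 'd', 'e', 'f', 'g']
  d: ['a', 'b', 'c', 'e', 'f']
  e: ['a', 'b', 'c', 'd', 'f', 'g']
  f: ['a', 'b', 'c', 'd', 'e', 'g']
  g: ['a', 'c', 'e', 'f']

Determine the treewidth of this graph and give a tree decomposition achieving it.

Each bag holds 5 vertices, so the decomposition has width 4, which upper-bounds the treewidth. Conversely, {a, c, d, e, f} is a clique of size 5, and the vertices of any clique must share a bag in every tree decomposition; so some bag has ≥ 5 vertices and tw(G) ≥ 4. Hence tw(G) = 4 exactly.

Treewidth 4.
Bags: B1 = {a, c, d, e, f}  B2 = {b, c, d, e, f}  B3 = {a, c, e, f, g}
Tree: B1–B2, B1–B3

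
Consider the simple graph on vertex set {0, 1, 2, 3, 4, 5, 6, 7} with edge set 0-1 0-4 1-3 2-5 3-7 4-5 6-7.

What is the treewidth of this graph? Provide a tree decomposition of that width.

The largest bag has 2 vertices, giving width 1; this decomposition certifies tw(G) ≤ 1. G has an edge, so its treewidth is at least 1. The upper and lower bounds meet at 1, so that is the treewidth.

Treewidth 1.
Bags: B1 = {2, 5}  B2 = {4, 5}  B3 = {0, 4}  B4 = {0, 1}  B5 = {1, 3}  B6 = {3, 7}  B7 = {6, 7}
Tree: B1–B2, B2–B3, B3–B4, B4–B5, B5–B6, B6–B7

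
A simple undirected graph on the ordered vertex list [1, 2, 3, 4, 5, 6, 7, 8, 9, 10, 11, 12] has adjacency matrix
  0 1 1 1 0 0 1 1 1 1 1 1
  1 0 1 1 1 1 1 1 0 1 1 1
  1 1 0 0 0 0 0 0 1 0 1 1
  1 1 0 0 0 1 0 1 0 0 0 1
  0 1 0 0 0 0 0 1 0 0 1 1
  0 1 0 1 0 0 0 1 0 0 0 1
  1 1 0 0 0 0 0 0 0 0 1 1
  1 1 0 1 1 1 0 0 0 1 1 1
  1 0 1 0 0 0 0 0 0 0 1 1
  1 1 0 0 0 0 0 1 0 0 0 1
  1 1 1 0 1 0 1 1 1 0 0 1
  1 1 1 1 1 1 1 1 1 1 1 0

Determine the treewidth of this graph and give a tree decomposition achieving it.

Each bag holds 5 vertices, so the decomposition has width 4, which upper-bounds the treewidth. Conversely, {1, 3, 9, 11, 12} is a clique of size 5, and the vertices of any clique must share a bag in every tree decomposition; so some bag has ≥ 5 vertices and tw(G) ≥ 4. The upper and lower bounds meet at 4, so that is the treewidth.

Treewidth 4.
Bags: B1 = {2, 5, 8, 11, 12}  B2 = {1, 2, 8, 11, 12}  B3 = {1, 2, 3, 11, 12}  B4 = {1, 2, 4, 8, 12}  B5 = {1, 2, 7, 11, 12}  B6 = {1, 3, 9, 11, 12}  B7 = {2, 4, 6, 8, 12}  B8 = {1, 2, 8, 10, 12}
Tree: B1–B2, B2–B3, B2–B4, B2–B5, B3–B6, B4–B7, B2–B8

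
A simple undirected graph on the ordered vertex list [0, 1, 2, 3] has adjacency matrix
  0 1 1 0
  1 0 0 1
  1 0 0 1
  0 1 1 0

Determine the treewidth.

2

A width-2 tree decomposition is:
Bags: B1 = {0, 1, 3}  B2 = {0, 2, 3}
Tree: B1–B2
Each bag holds 3 vertices, so the decomposition has width 2, which upper-bounds the treewidth. The edges 0–1–3–2–0 form a cycle, so G is not a tree and its treewidth is at least 2. The upper and lower bounds meet at 2, so that is the treewidth.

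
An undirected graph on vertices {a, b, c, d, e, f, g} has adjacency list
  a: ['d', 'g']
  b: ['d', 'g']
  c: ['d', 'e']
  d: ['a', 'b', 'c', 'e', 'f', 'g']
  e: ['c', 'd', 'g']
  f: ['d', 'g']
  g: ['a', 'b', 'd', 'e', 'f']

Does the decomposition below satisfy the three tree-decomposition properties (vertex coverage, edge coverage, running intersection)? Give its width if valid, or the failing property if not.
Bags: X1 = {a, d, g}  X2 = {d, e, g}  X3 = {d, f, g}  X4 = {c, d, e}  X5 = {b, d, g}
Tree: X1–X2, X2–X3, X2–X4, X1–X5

Yes; width 2.

Vertex coverage: the bags together contain {a, b, c, d, e, f, g}, the full vertex set. Edge coverage: each edge of G has both endpoints in at least one bag. Running intersection: for every vertex, the bags containing it form a connected subtree. All three properties hold, so this is a valid tree decomposition of width max|bag| − 1 = 2, and hence tw(G) ≤ 2.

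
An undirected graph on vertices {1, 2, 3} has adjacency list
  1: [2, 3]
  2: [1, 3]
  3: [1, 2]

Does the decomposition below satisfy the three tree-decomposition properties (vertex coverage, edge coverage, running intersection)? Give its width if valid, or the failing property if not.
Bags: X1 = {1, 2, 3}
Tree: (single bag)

Yes; width 2.

Every vertex of G appears in some bag (union = {1, 2, 3}); every edge is covered by a bag; and for each vertex v the set of bags containing v is connected in the bag tree. The decomposition is therefore valid. The largest bag has 3 vertices, so the width is 2.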